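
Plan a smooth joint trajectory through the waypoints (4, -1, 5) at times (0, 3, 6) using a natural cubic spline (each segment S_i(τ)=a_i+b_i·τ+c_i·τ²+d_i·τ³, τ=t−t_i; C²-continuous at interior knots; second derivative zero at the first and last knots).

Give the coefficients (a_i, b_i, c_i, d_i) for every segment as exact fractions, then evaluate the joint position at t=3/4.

  seg 0: a=4 b=-31/12 c=0 d=11/108
  seg 1: a=-1 b=1/6 c=11/12 d=-11/108
S(3/4) = 539/256

Δ: Δ0=-5/3, Δ1=2
row 1: diag=12, rhs=22; c'=1/4, d'=11/6
back: M1=11/6
M: M0=0, M1=11/6, M2=0
seg 0: a=4, c=M0/2=0, d=(M1−M0)/(6·3)=11/108, b=Δ0−h0·(2M0+M1)/6=-31/12
seg 1: a=-1, c=M1/2=11/12, d=(M2−M1)/(6·3)=-11/108, b=Δ1−h1·(2M1+M2)/6=1/6
t_q=3/4 → seg 0, τ=3/4; S=4+-31/12·τ+0·τ²+11/108·τ³=539/256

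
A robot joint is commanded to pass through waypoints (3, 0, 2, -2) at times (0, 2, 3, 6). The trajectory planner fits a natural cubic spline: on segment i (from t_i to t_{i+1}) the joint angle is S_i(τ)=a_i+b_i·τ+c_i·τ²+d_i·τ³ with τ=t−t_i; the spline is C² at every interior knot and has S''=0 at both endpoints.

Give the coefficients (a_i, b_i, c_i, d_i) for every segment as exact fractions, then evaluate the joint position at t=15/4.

Δ: Δ0=-3/2, Δ1=2, Δ2=-4/3
row 1: diag=6, rhs=21; c'=1/6, d'=7/2
row 2: denom=8−1·1/6=47/6; d'=(-20−1·7/2)/(47/6)=-3
back: M2=-3
back: M1=7/2−1/6·-3=4
M: M0=0, M1=4, M2=-3, M3=0
seg 0: a=3, c=M0/2=0, d=(M1−M0)/(6·2)=1/3, b=Δ0−h0·(2M0+M1)/6=-17/6
seg 1: a=0, c=M1/2=2, d=(M2−M1)/(6·1)=-7/6, b=Δ1−h1·(2M1+M2)/6=7/6
seg 2: a=2, c=M2/2=-3/2, d=(M3−M2)/(6·3)=1/6, b=Δ2−h2·(2M2+M3)/6=5/3
t_q=15/4 → seg 2, τ=3/4; S=2+5/3·τ+-3/2·τ²+1/6·τ³=317/128

  seg 0: a=3 b=-17/6 c=0 d=1/3
  seg 1: a=0 b=7/6 c=2 d=-7/6
  seg 2: a=2 b=5/3 c=-3/2 d=1/6
S(15/4) = 317/128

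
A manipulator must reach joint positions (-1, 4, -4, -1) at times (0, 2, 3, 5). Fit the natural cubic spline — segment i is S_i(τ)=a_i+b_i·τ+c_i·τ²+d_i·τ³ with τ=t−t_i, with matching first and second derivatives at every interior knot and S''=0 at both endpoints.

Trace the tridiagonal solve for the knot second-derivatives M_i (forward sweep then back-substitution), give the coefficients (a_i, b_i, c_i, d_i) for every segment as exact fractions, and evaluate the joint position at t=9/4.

  seg 0: a=-1 b=93/14 c=0 d=-29/28
  seg 1: a=4 b=-81/14 c=-87/14 d=4
  seg 2: a=-4 b=-87/14 c=81/14 d=-27/28
S(9/4) = 499/224

Δ: Δ0=5/2, Δ1=-8, Δ2=3/2
row 1: diag=6, rhs=-63; c'=1/6, d'=-21/2
row 2: denom=6−1·1/6=35/6; d'=(57−1·-21/2)/(35/6)=81/7
back: M2=81/7
back: M1=-21/2−1/6·81/7=-87/7
M: M0=0, M1=-87/7, M2=81/7, M3=0
seg 0: a=-1, c=M0/2=0, d=(M1−M0)/(6·2)=-29/28, b=Δ0−h0·(2M0+M1)/6=93/14
seg 1: a=4, c=M1/2=-87/14, d=(M2−M1)/(6·1)=4, b=Δ1−h1·(2M1+M2)/6=-81/14
seg 2: a=-4, c=M2/2=81/14, d=(M3−M2)/(6·2)=-27/28, b=Δ2−h2·(2M2+M3)/6=-87/14
t_q=9/4 → seg 1, τ=1/4; S=4+-81/14·τ+-87/14·τ²+4·τ³=499/224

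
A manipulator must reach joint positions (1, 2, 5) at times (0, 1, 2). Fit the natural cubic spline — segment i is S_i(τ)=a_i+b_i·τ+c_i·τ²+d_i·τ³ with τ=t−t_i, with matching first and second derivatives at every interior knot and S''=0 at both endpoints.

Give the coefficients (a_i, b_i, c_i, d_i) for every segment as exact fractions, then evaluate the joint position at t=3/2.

Δ: Δ0=1, Δ1=3
row 1: diag=4, rhs=12; c'=1/4, d'=3
back: M1=3
M: M0=0, M1=3, M2=0
seg 0: a=1, c=M0/2=0, d=(M1−M0)/(6·1)=1/2, b=Δ0−h0·(2M0+M1)/6=1/2
seg 1: a=2, c=M1/2=3/2, d=(M2−M1)/(6·1)=-1/2, b=Δ1−h1·(2M1+M2)/6=2
t_q=3/2 → seg 1, τ=1/2; S=2+2·τ+3/2·τ²+-1/2·τ³=53/16

  seg 0: a=1 b=1/2 c=0 d=1/2
  seg 1: a=2 b=2 c=3/2 d=-1/2
S(3/2) = 53/16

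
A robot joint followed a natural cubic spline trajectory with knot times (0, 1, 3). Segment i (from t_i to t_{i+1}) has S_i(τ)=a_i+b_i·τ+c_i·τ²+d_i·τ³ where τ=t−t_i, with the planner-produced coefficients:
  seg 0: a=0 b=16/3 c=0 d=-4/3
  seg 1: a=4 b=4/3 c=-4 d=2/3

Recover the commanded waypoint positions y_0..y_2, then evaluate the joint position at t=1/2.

y_0 = S_0(0) = a_0 = 0
y_1 = S_1(0) = a_1 = 4
y_2 = S_1(2) = -4
t_q=1/2 is in segment 0 (τ=1/2); S_0(τ)=5/2

y_0=0 y_1=4 y_2=-4
S(1/2) = 5/2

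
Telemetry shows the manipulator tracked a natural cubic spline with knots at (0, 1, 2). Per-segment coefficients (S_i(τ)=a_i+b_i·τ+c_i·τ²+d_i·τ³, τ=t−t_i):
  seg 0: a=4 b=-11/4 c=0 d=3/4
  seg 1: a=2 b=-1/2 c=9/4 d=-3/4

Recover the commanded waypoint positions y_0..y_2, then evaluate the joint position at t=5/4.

y_0=4 y_1=2 y_2=3
S(5/4) = 513/256

y_0 = S_0(0) = a_0 = 4
y_1 = S_1(0) = a_1 = 2
y_2 = S_1(1) = 3
t_q=5/4 is in segment 1 (τ=1/4); S_1(τ)=513/256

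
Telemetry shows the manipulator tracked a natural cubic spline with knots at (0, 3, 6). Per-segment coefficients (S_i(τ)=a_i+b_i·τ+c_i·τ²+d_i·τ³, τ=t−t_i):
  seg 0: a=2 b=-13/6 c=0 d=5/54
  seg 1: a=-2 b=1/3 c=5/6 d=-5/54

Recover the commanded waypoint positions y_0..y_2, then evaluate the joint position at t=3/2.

y_0 = S_0(0) = a_0 = 2
y_1 = S_1(0) = a_1 = -2
y_2 = S_1(3) = 4
t_q=3/2 is in segment 0 (τ=3/2); S_0(τ)=-15/16

y_0=2 y_1=-2 y_2=4
S(3/2) = -15/16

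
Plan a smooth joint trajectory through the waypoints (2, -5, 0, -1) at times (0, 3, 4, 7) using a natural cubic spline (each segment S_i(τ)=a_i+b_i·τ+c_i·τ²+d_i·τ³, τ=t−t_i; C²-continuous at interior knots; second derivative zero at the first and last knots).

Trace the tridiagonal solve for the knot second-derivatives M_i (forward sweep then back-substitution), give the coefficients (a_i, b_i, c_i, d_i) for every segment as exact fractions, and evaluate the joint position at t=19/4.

  seg 0: a=2 b=-113/21 c=0 d=64/189
  seg 1: a=-5 b=79/21 c=64/21 d=-38/21
  seg 2: a=0 b=31/7 c=-50/21 d=50/189
S(19/4) = 67/32

Δ: Δ0=-7/3, Δ1=5, Δ2=-1/3
row 1: diag=8, rhs=44; c'=1/8, d'=11/2
row 2: denom=8−1·1/8=63/8; d'=(-32−1·11/2)/(63/8)=-100/21
back: M2=-100/21
back: M1=11/2−1/8·-100/21=128/21
M: M0=0, M1=128/21, M2=-100/21, M3=0
seg 0: a=2, c=M0/2=0, d=(M1−M0)/(6·3)=64/189, b=Δ0−h0·(2M0+M1)/6=-113/21
seg 1: a=-5, c=M1/2=64/21, d=(M2−M1)/(6·1)=-38/21, b=Δ1−h1·(2M1+M2)/6=79/21
seg 2: a=0, c=M2/2=-50/21, d=(M3−M2)/(6·3)=50/189, b=Δ2−h2·(2M2+M3)/6=31/7
t_q=19/4 → seg 2, τ=3/4; S=0+31/7·τ+-50/21·τ²+50/189·τ³=67/32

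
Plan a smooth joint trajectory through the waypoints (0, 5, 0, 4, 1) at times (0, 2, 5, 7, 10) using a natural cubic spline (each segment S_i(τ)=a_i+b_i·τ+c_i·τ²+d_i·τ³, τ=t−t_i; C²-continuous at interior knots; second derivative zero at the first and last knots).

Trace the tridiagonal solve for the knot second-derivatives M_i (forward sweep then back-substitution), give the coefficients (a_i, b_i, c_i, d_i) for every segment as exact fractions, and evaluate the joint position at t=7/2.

  seg 0: a=0 b=1077/290 c=0 d=-44/145
  seg 1: a=5 b=21/290 c=-264/145 d=3239/7830
  seg 2: a=0 b=46/145 c=331/174 d=-923/1740
  seg 3: a=4 b=679/435 c=-557/435 d=557/3915
S(7/2) = 5587/2320

Δ: Δ0=5/2, Δ1=-5/3, Δ2=2, Δ3=-1
row 1: diag=10, rhs=-25; c'=3/10, d'=-5/2
row 2: denom=10−3·3/10=91/10; d'=(22−3·-5/2)/(91/10)=295/91
row 3: denom=10−2·20/91=870/91; d'=(-18−2·295/91)/(870/91)=-1114/435
back: M3=-1114/435
back: M2=295/91−20/91·-1114/435=331/87
back: M1=-5/2−3/10·331/87=-528/145
M: M0=0, M1=-528/145, M2=331/87, M3=-1114/435, M4=0
seg 0: a=0, c=M0/2=0, d=(M1−M0)/(6·2)=-44/145, b=Δ0−h0·(2M0+M1)/6=1077/290
seg 1: a=5, c=M1/2=-264/145, d=(M2−M1)/(6·3)=3239/7830, b=Δ1−h1·(2M1+M2)/6=21/290
seg 2: a=0, c=M2/2=331/174, d=(M3−M2)/(6·2)=-923/1740, b=Δ2−h2·(2M2+M3)/6=46/145
seg 3: a=4, c=M3/2=-557/435, d=(M4−M3)/(6·3)=557/3915, b=Δ3−h3·(2M3+M4)/6=679/435
t_q=7/2 → seg 1, τ=3/2; S=5+21/290·τ+-264/145·τ²+3239/7830·τ³=5587/2320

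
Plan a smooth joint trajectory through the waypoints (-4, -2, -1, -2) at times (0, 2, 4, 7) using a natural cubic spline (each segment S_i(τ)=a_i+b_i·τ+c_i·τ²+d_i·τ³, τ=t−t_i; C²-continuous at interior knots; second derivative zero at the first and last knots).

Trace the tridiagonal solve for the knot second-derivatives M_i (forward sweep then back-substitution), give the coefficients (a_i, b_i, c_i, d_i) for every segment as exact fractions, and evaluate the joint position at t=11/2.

  seg 0: a=-4 b=62/57 c=0 d=-5/228
  seg 1: a=-2 b=47/57 c=-5/38 d=-7/456
  seg 2: a=-1 b=13/114 c=-17/76 d=17/684
S(11/2) = -759/608

Δ: Δ0=1, Δ1=1/2, Δ2=-1/3
row 1: diag=8, rhs=-3; c'=1/4, d'=-3/8
row 2: denom=10−2·1/4=19/2; d'=(-5−2·-3/8)/(19/2)=-17/38
back: M2=-17/38
back: M1=-3/8−1/4·-17/38=-5/19
M: M0=0, M1=-5/19, M2=-17/38, M3=0
seg 0: a=-4, c=M0/2=0, d=(M1−M0)/(6·2)=-5/228, b=Δ0−h0·(2M0+M1)/6=62/57
seg 1: a=-2, c=M1/2=-5/38, d=(M2−M1)/(6·2)=-7/456, b=Δ1−h1·(2M1+M2)/6=47/57
seg 2: a=-1, c=M2/2=-17/76, d=(M3−M2)/(6·3)=17/684, b=Δ2−h2·(2M2+M3)/6=13/114
t_q=11/2 → seg 2, τ=3/2; S=-1+13/114·τ+-17/76·τ²+17/684·τ³=-759/608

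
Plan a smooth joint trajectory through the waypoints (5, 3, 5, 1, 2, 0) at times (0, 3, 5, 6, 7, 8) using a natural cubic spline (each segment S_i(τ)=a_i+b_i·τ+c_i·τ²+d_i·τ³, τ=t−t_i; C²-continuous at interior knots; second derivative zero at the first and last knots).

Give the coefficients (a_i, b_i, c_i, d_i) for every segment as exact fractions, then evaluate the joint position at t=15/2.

  seg 0: a=5 b=-2327/1200 c=0 d=509/3600
  seg 1: a=3 b=1127/600 c=509/400 d=-1027/1200
  seg 2: a=5 b=-1981/600 c=-309/80 d=3797/1200
  seg 3: a=1 b=-1841/1200 c=563/100 d=-743/240
  seg 4: a=2 b=263/600 c=-1463/400 d=1463/1200
S(15/2) = 4663/3200

Δ: Δ0=-2/3, Δ1=1, Δ2=-4, Δ3=1, Δ4=-2
row 1: diag=10, rhs=10; c'=1/5, d'=1
row 2: denom=6−2·1/5=28/5; d'=(-30−2·1)/(28/5)=-40/7
row 3: denom=4−1·5/28=107/28; d'=(30−1·-40/7)/(107/28)=1000/107
row 4: denom=4−1·28/107=400/107; d'=(-18−1·1000/107)/(400/107)=-1463/200
back: M4=-1463/200
back: M3=1000/107−28/107·-1463/200=563/50
back: M2=-40/7−5/28·563/50=-309/40
back: M1=1−1/5·-309/40=509/200
M: M0=0, M1=509/200, M2=-309/40, M3=563/50, M4=-1463/200, M5=0
seg 0: a=5, c=M0/2=0, d=(M1−M0)/(6·3)=509/3600, b=Δ0−h0·(2M0+M1)/6=-2327/1200
seg 1: a=3, c=M1/2=509/400, d=(M2−M1)/(6·2)=-1027/1200, b=Δ1−h1·(2M1+M2)/6=1127/600
seg 2: a=5, c=M2/2=-309/80, d=(M3−M2)/(6·1)=3797/1200, b=Δ2−h2·(2M2+M3)/6=-1981/600
seg 3: a=1, c=M3/2=563/100, d=(M4−M3)/(6·1)=-743/240, b=Δ3−h3·(2M3+M4)/6=-1841/1200
seg 4: a=2, c=M4/2=-1463/400, d=(M5−M4)/(6·1)=1463/1200, b=Δ4−h4·(2M4+M5)/6=263/600
t_q=15/2 → seg 4, τ=1/2; S=2+263/600·τ+-1463/400·τ²+1463/1200·τ³=4663/3200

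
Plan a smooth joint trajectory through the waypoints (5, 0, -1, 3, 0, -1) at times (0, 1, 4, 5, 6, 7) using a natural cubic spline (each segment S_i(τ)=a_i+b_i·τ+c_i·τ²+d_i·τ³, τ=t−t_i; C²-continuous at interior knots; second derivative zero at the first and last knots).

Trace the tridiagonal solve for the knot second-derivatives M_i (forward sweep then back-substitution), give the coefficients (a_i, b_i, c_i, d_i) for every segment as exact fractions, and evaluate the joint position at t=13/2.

  seg 0: a=5 b=-12664/2379 c=0 d=769/2379
  seg 1: a=0 b=-10357/2379 c=769/793 d=881/7137
  seg 2: a=-1 b=878/183 c=1650/793 d=-6848/2379
  seg 3: a=3 b=770/2379 c=-5198/793 d=7687/2379
  seg 4: a=0 b=-7357/2379 c=2489/793 d=-2489/2379
S(13/2) = -5661/6344

Δ: Δ0=-5, Δ1=-1/3, Δ2=4, Δ3=-3, Δ4=-1
row 1: diag=8, rhs=28; c'=3/8, d'=7/2
row 2: denom=8−3·3/8=55/8; d'=(26−3·7/2)/(55/8)=124/55
row 3: denom=4−1·8/55=212/55; d'=(-42−1·124/55)/(212/55)=-1217/106
row 4: denom=4−1·55/212=793/212; d'=(12−1·-1217/106)/(793/212)=4978/793
back: M4=4978/793
back: M3=-1217/106−55/212·4978/793=-10396/793
back: M2=124/55−8/55·-10396/793=3300/793
back: M1=7/2−3/8·3300/793=1538/793
M: M0=0, M1=1538/793, M2=3300/793, M3=-10396/793, M4=4978/793, M5=0
seg 0: a=5, c=M0/2=0, d=(M1−M0)/(6·1)=769/2379, b=Δ0−h0·(2M0+M1)/6=-12664/2379
seg 1: a=0, c=M1/2=769/793, d=(M2−M1)/(6·3)=881/7137, b=Δ1−h1·(2M1+M2)/6=-10357/2379
seg 2: a=-1, c=M2/2=1650/793, d=(M3−M2)/(6·1)=-6848/2379, b=Δ2−h2·(2M2+M3)/6=878/183
seg 3: a=3, c=M3/2=-5198/793, d=(M4−M3)/(6·1)=7687/2379, b=Δ3−h3·(2M3+M4)/6=770/2379
seg 4: a=0, c=M4/2=2489/793, d=(M5−M4)/(6·1)=-2489/2379, b=Δ4−h4·(2M4+M5)/6=-7357/2379
t_q=13/2 → seg 4, τ=1/2; S=0+-7357/2379·τ+2489/793·τ²+-2489/2379·τ³=-5661/6344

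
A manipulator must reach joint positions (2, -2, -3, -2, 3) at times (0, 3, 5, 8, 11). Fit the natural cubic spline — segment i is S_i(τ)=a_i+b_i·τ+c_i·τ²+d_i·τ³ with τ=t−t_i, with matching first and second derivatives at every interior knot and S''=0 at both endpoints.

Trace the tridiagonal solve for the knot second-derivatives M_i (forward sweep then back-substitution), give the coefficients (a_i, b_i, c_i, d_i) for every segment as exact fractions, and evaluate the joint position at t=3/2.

  seg 0: a=2 b=-1105/708 c=0 d=161/6372
  seg 1: a=-2 b=-311/354 c=161/708 d=-9/472
  seg 2: a=-3 b=-35/177 c=20/177 d=34/1593
  seg 3: a=-2 b=187/177 c=18/59 d=-2/59
S(3/2) = -483/1888

Δ: Δ0=-4/3, Δ1=-1/2, Δ2=1/3, Δ3=5/3
row 1: diag=10, rhs=5; c'=1/5, d'=1/2
row 2: denom=10−2·1/5=48/5; d'=(5−2·1/2)/(48/5)=5/12
row 3: denom=12−3·5/16=177/16; d'=(8−3·5/12)/(177/16)=36/59
back: M3=36/59
back: M2=5/12−5/16·36/59=40/177
back: M1=1/2−1/5·40/177=161/354
M: M0=0, M1=161/354, M2=40/177, M3=36/59, M4=0
seg 0: a=2, c=M0/2=0, d=(M1−M0)/(6·3)=161/6372, b=Δ0−h0·(2M0+M1)/6=-1105/708
seg 1: a=-2, c=M1/2=161/708, d=(M2−M1)/(6·2)=-9/472, b=Δ1−h1·(2M1+M2)/6=-311/354
seg 2: a=-3, c=M2/2=20/177, d=(M3−M2)/(6·3)=34/1593, b=Δ2−h2·(2M2+M3)/6=-35/177
seg 3: a=-2, c=M3/2=18/59, d=(M4−M3)/(6·3)=-2/59, b=Δ3−h3·(2M3+M4)/6=187/177
t_q=3/2 → seg 0, τ=3/2; S=2+-1105/708·τ+0·τ²+161/6372·τ³=-483/1888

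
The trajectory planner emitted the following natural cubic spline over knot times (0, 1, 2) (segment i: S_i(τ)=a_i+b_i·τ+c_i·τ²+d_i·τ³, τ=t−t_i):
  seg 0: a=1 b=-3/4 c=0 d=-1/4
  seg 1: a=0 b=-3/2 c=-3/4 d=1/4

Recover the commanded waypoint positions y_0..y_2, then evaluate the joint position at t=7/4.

y_0=1 y_1=0 y_2=-2
S(7/4) = -369/256

y_0 = S_0(0) = a_0 = 1
y_1 = S_1(0) = a_1 = 0
y_2 = S_1(1) = -2
t_q=7/4 is in segment 1 (τ=3/4); S_1(τ)=-369/256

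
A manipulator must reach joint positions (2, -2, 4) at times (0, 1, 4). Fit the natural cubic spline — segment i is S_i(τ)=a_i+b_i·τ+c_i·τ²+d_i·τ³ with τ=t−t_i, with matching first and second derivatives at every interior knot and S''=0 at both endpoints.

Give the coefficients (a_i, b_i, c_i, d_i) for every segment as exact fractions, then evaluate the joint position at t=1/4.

Δ: Δ0=-4, Δ1=2
row 1: diag=8, rhs=36; c'=3/8, d'=9/2
back: M1=9/2
M: M0=0, M1=9/2, M2=0
seg 0: a=2, c=M0/2=0, d=(M1−M0)/(6·1)=3/4, b=Δ0−h0·(2M0+M1)/6=-19/4
seg 1: a=-2, c=M1/2=9/4, d=(M2−M1)/(6·3)=-1/4, b=Δ1−h1·(2M1+M2)/6=-5/2
t_q=1/4 → seg 0, τ=1/4; S=2+-19/4·τ+0·τ²+3/4·τ³=211/256

  seg 0: a=2 b=-19/4 c=0 d=3/4
  seg 1: a=-2 b=-5/2 c=9/4 d=-1/4
S(1/4) = 211/256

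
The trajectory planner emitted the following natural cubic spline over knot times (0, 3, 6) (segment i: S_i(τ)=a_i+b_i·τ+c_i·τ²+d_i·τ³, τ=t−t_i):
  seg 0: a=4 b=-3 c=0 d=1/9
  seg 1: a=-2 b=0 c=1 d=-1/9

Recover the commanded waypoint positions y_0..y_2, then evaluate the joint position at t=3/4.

y_0 = S_0(0) = a_0 = 4
y_1 = S_1(0) = a_1 = -2
y_2 = S_1(3) = 4
t_q=3/4 is in segment 0 (τ=3/4); S_0(τ)=115/64

y_0=4 y_1=-2 y_2=4
S(3/4) = 115/64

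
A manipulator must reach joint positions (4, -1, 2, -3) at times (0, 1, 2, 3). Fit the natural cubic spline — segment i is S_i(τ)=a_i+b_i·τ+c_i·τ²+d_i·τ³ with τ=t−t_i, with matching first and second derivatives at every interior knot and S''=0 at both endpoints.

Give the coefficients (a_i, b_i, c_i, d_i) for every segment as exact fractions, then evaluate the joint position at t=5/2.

  seg 0: a=4 b=-23/3 c=0 d=8/3
  seg 1: a=-1 b=1/3 c=8 d=-16/3
  seg 2: a=2 b=1/3 c=-8 d=8/3
S(5/2) = 1/2

Δ: Δ0=-5, Δ1=3, Δ2=-5
row 1: diag=4, rhs=48; c'=1/4, d'=12
row 2: denom=4−1·1/4=15/4; d'=(-48−1·12)/(15/4)=-16
back: M2=-16
back: M1=12−1/4·-16=16
M: M0=0, M1=16, M2=-16, M3=0
seg 0: a=4, c=M0/2=0, d=(M1−M0)/(6·1)=8/3, b=Δ0−h0·(2M0+M1)/6=-23/3
seg 1: a=-1, c=M1/2=8, d=(M2−M1)/(6·1)=-16/3, b=Δ1−h1·(2M1+M2)/6=1/3
seg 2: a=2, c=M2/2=-8, d=(M3−M2)/(6·1)=8/3, b=Δ2−h2·(2M2+M3)/6=1/3
t_q=5/2 → seg 2, τ=1/2; S=2+1/3·τ+-8·τ²+8/3·τ³=1/2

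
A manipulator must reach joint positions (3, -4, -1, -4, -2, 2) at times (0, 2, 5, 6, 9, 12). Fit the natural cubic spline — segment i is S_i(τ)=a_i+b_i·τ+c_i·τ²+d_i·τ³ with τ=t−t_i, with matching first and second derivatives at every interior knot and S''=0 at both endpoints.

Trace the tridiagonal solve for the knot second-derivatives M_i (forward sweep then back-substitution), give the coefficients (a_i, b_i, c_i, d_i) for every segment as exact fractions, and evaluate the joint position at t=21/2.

Δ: Δ0=-7/2, Δ1=1, Δ2=-3, Δ3=2/3, Δ4=4/3
row 1: diag=10, rhs=27; c'=3/10, d'=27/10
row 2: denom=8−3·3/10=71/10; d'=(-24−3·27/10)/(71/10)=-321/71
row 3: denom=8−1·10/71=558/71; d'=(22−1·-321/71)/(558/71)=1883/558
row 4: denom=12−3·71/186=673/62; d'=(4−3·1883/558)/(673/62)=-1139/2019
back: M4=-1139/2019
back: M3=1883/558−71/186·-1139/2019=2416/673
back: M2=-321/71−10/71·2416/673=-3383/673
back: M1=27/10−3/10·-3383/673=2832/673
M: M0=0, M1=2832/673, M2=-3383/673, M3=2416/673, M4=-1139/2019, M5=0
seg 0: a=3, c=M0/2=0, d=(M1−M0)/(6·2)=236/673, b=Δ0−h0·(2M0+M1)/6=-6599/1346
seg 1: a=-4, c=M1/2=1416/673, d=(M2−M1)/(6·3)=-6215/12114, b=Δ1−h1·(2M1+M2)/6=-935/1346
seg 2: a=-1, c=M2/2=-3383/1346, d=(M3−M2)/(6·1)=1933/1346, b=Δ2−h2·(2M2+M3)/6=-1294/673
seg 3: a=-4, c=M3/2=1208/673, d=(M4−M3)/(6·3)=-8387/36342, b=Δ3−h3·(2M3+M4)/6=-3555/1346
seg 4: a=-2, c=M4/2=-1139/4038, d=(M5−M4)/(6·3)=1139/36342, b=Δ4−h4·(2M4+M5)/6=1277/673
t_q=21/2 → seg 4, τ=3/2; S=-2+1277/673·τ+-1139/4038·τ²+1139/36342·τ³=3417/10768

  seg 0: a=3 b=-6599/1346 c=0 d=236/673
  seg 1: a=-4 b=-935/1346 c=1416/673 d=-6215/12114
  seg 2: a=-1 b=-1294/673 c=-3383/1346 d=1933/1346
  seg 3: a=-4 b=-3555/1346 c=1208/673 d=-8387/36342
  seg 4: a=-2 b=1277/673 c=-1139/4038 d=1139/36342
S(21/2) = 3417/10768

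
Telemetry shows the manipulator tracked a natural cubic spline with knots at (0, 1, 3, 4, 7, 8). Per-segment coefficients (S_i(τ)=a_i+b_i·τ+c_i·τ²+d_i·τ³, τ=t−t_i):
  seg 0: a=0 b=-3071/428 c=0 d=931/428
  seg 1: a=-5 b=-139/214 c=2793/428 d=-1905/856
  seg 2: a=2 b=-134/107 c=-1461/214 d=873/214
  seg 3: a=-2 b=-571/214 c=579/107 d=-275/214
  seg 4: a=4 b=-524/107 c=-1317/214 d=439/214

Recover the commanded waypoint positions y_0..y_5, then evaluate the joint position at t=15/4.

y_0=0 y_1=-5 y_2=2 y_3=-2 y_4=4 y_5=-5
S(15/4) = -14497/13696

y_0 = S_0(0) = a_0 = 0
y_1 = S_1(0) = a_1 = -5
y_2 = S_2(0) = a_2 = 2
y_3 = S_3(0) = a_3 = -2
y_4 = S_4(0) = a_4 = 4
y_5 = S_4(1) = -5
t_q=15/4 is in segment 2 (τ=3/4); S_2(τ)=-14497/13696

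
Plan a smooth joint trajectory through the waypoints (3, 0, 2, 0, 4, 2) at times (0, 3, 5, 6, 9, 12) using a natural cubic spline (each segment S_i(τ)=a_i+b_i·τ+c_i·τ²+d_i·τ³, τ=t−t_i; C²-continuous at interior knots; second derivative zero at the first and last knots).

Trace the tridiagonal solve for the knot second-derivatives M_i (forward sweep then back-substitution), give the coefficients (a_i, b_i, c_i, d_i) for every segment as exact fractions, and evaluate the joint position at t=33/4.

  seg 0: a=3 b=-1609/792 c=0 d=817/7128
  seg 1: a=0 b=421/396 c=817/792 d=-421/792
  seg 2: a=2 b=-157/132 c=-1709/792 d=97/72
  seg 3: a=0 b=-1159/792 c=373/198 d=-2261/7128
  seg 4: a=4 b=505/396 c=-769/792 d=769/7128
S(33/4) = 14819/5632

Δ: Δ0=-1, Δ1=1, Δ2=-2, Δ3=4/3, Δ4=-2/3
row 1: diag=10, rhs=12; c'=1/5, d'=6/5
row 2: denom=6−2·1/5=28/5; d'=(-18−2·6/5)/(28/5)=-51/14
row 3: denom=8−1·5/28=219/28; d'=(20−1·-51/14)/(219/28)=662/219
row 4: denom=12−3·28/73=792/73; d'=(-12−3·662/219)/(792/73)=-769/396
back: M4=-769/396
back: M3=662/219−28/73·-769/396=373/99
back: M2=-51/14−5/28·373/99=-1709/396
back: M1=6/5−1/5·-1709/396=817/396
M: M0=0, M1=817/396, M2=-1709/396, M3=373/99, M4=-769/396, M5=0
seg 0: a=3, c=M0/2=0, d=(M1−M0)/(6·3)=817/7128, b=Δ0−h0·(2M0+M1)/6=-1609/792
seg 1: a=0, c=M1/2=817/792, d=(M2−M1)/(6·2)=-421/792, b=Δ1−h1·(2M1+M2)/6=421/396
seg 2: a=2, c=M2/2=-1709/792, d=(M3−M2)/(6·1)=97/72, b=Δ2−h2·(2M2+M3)/6=-157/132
seg 3: a=0, c=M3/2=373/198, d=(M4−M3)/(6·3)=-2261/7128, b=Δ3−h3·(2M3+M4)/6=-1159/792
seg 4: a=4, c=M4/2=-769/792, d=(M5−M4)/(6·3)=769/7128, b=Δ4−h4·(2M4+M5)/6=505/396
t_q=33/4 → seg 3, τ=9/4; S=0+-1159/792·τ+373/198·τ²+-2261/7128·τ³=14819/5632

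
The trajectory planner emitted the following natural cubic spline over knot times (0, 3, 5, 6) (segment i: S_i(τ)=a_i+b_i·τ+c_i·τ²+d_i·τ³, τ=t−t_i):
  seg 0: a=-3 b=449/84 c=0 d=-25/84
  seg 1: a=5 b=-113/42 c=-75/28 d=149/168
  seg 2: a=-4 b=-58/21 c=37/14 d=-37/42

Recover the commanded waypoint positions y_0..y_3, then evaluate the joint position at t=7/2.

y_0 = S_0(0) = a_0 = -3
y_1 = S_1(0) = a_1 = 5
y_2 = S_2(0) = a_2 = -4
y_3 = S_2(1) = -5
t_q=7/2 is in segment 1 (τ=1/2); S_1(τ)=1387/448

y_0=-3 y_1=5 y_2=-4 y_3=-5
S(7/2) = 1387/448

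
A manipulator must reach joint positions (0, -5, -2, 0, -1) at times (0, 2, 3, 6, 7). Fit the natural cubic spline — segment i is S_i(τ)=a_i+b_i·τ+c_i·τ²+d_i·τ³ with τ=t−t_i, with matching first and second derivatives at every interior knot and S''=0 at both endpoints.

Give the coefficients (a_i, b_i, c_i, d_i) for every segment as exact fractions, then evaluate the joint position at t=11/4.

  seg 0: a=0 b=-308/69 c=0 d=271/552
  seg 1: a=-5 b=197/138 c=271/92 d=-379/276
  seg 2: a=-2 b=883/276 c=-27/23 d=91/828
  seg 3: a=0 b=-121/138 c=-17/92 d=17/276
S(11/4) = -16791/5888

Δ: Δ0=-5/2, Δ1=3, Δ2=2/3, Δ3=-1
row 1: diag=6, rhs=33; c'=1/6, d'=11/2
row 2: denom=8−1·1/6=47/6; d'=(-14−1·11/2)/(47/6)=-117/47
row 3: denom=8−3·18/47=322/47; d'=(-10−3·-117/47)/(322/47)=-17/46
back: M3=-17/46
back: M2=-117/47−18/47·-17/46=-54/23
back: M1=11/2−1/6·-54/23=271/46
M: M0=0, M1=271/46, M2=-54/23, M3=-17/46, M4=0
seg 0: a=0, c=M0/2=0, d=(M1−M0)/(6·2)=271/552, b=Δ0−h0·(2M0+M1)/6=-308/69
seg 1: a=-5, c=M1/2=271/92, d=(M2−M1)/(6·1)=-379/276, b=Δ1−h1·(2M1+M2)/6=197/138
seg 2: a=-2, c=M2/2=-27/23, d=(M3−M2)/(6·3)=91/828, b=Δ2−h2·(2M2+M3)/6=883/276
seg 3: a=0, c=M3/2=-17/92, d=(M4−M3)/(6·1)=17/276, b=Δ3−h3·(2M3+M4)/6=-121/138
t_q=11/4 → seg 1, τ=3/4; S=-5+197/138·τ+271/92·τ²+-379/276·τ³=-16791/5888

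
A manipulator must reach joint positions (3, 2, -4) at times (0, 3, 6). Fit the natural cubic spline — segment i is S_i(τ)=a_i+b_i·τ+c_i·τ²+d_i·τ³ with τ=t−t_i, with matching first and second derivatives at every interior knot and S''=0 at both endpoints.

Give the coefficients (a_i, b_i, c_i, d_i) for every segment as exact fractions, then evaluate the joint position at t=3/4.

Δ: Δ0=-1/3, Δ1=-2
row 1: diag=12, rhs=-10; c'=1/4, d'=-5/6
back: M1=-5/6
M: M0=0, M1=-5/6, M2=0
seg 0: a=3, c=M0/2=0, d=(M1−M0)/(6·3)=-5/108, b=Δ0−h0·(2M0+M1)/6=1/12
seg 1: a=2, c=M1/2=-5/12, d=(M2−M1)/(6·3)=5/108, b=Δ1−h1·(2M1+M2)/6=-7/6
t_q=3/4 → seg 0, τ=3/4; S=3+1/12·τ+0·τ²+-5/108·τ³=779/256

  seg 0: a=3 b=1/12 c=0 d=-5/108
  seg 1: a=2 b=-7/6 c=-5/12 d=5/108
S(3/4) = 779/256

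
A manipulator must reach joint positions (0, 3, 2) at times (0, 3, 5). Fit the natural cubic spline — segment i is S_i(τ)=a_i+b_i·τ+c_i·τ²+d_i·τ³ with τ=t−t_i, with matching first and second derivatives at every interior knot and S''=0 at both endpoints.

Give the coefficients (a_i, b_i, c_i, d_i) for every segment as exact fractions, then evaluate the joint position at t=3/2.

Δ: Δ0=1, Δ1=-1/2
row 1: diag=10, rhs=-9; c'=1/5, d'=-9/10
back: M1=-9/10
M: M0=0, M1=-9/10, M2=0
seg 0: a=0, c=M0/2=0, d=(M1−M0)/(6·3)=-1/20, b=Δ0−h0·(2M0+M1)/6=29/20
seg 1: a=3, c=M1/2=-9/20, d=(M2−M1)/(6·2)=3/40, b=Δ1−h1·(2M1+M2)/6=1/10
t_q=3/2 → seg 0, τ=3/2; S=0+29/20·τ+0·τ²+-1/20·τ³=321/160

  seg 0: a=0 b=29/20 c=0 d=-1/20
  seg 1: a=3 b=1/10 c=-9/20 d=3/40
S(3/2) = 321/160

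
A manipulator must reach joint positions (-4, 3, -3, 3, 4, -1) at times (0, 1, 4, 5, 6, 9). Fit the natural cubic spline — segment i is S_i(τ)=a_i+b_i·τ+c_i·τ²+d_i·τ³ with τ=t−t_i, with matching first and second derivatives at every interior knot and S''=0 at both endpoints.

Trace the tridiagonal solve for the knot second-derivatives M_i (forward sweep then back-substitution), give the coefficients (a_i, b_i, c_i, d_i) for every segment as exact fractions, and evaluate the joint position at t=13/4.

Δ: Δ0=7, Δ1=-2, Δ2=6, Δ3=1, Δ4=-5/3
row 1: diag=8, rhs=-54; c'=3/8, d'=-27/4
row 2: denom=8−3·3/8=55/8; d'=(48−3·-27/4)/(55/8)=546/55
row 3: denom=4−1·8/55=212/55; d'=(-30−1·546/55)/(212/55)=-549/53
row 4: denom=8−1·55/212=1641/212; d'=(-16−1·-549/53)/(1641/212)=-1196/1641
back: M4=-1196/1641
back: M3=-549/53−55/212·-1196/1641=-16688/1641
back: M2=546/55−8/55·-16688/1641=18718/1641
back: M1=-27/4−3/8·18718/1641=-6032/547
M: M0=0, M1=-6032/547, M2=18718/1641, M3=-16688/1641, M4=-1196/1641, M5=0
seg 0: a=-4, c=M0/2=0, d=(M1−M0)/(6·1)=-3016/1641, b=Δ0−h0·(2M0+M1)/6=14503/1641
seg 1: a=3, c=M1/2=-3016/547, d=(M2−M1)/(6·3)=18407/14769, b=Δ1−h1·(2M1+M2)/6=5455/1641
seg 2: a=-3, c=M2/2=9359/1641, d=(M3−M2)/(6·1)=-1967/547, b=Δ2−h2·(2M2+M3)/6=6388/1641
seg 3: a=3, c=M3/2=-8344/1641, d=(M4−M3)/(6·1)=2582/1641, b=Δ3−h3·(2M3+M4)/6=7403/1641
seg 4: a=4, c=M4/2=-598/1641, d=(M5−M4)/(6·3)=598/14769, b=Δ4−h4·(2M4+M5)/6=-513/547
t_q=13/4 → seg 1, τ=9/4; S=3+5455/1641·τ+-3016/547·τ²+18407/14769·τ³=-113331/35008

  seg 0: a=-4 b=14503/1641 c=0 d=-3016/1641
  seg 1: a=3 b=5455/1641 c=-3016/547 d=18407/14769
  seg 2: a=-3 b=6388/1641 c=9359/1641 d=-1967/547
  seg 3: a=3 b=7403/1641 c=-8344/1641 d=2582/1641
  seg 4: a=4 b=-513/547 c=-598/1641 d=598/14769
S(13/4) = -113331/35008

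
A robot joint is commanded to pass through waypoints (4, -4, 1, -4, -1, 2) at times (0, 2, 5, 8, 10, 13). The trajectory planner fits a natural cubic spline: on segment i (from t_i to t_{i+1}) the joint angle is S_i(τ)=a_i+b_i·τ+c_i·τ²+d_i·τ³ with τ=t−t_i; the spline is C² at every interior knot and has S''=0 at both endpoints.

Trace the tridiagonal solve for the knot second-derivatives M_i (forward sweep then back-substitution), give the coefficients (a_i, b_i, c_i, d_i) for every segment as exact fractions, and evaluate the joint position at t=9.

  seg 0: a=4 b=-1488/271 c=0 d=101/271
  seg 1: a=-4 b=-276/271 c=606/271 d=-3271/7317
  seg 2: a=1 b=89/271 c=-1453/813 d=2737/7317
  seg 3: a=-4 b=-80/271 c=428/271 d=-739/2168
  seg 4: a=-1 b=1047/542 c=-505/1084 d=505/9756
S(9) = -6627/2168

Δ: Δ0=-4, Δ1=5/3, Δ2=-5/3, Δ3=3/2, Δ4=1
row 1: diag=10, rhs=34; c'=3/10, d'=17/5
row 2: denom=12−3·3/10=111/10; d'=(-20−3·17/5)/(111/10)=-302/111
row 3: denom=10−3·10/37=340/37; d'=(19−3·-302/111)/(340/37)=201/68
row 4: denom=10−2·37/170=813/85; d'=(-3−2·201/68)/(813/85)=-505/542
back: M4=-505/542
back: M3=201/68−37/170·-505/542=856/271
back: M2=-302/111−10/37·856/271=-2906/813
back: M1=17/5−3/10·-2906/813=1212/271
M: M0=0, M1=1212/271, M2=-2906/813, M3=856/271, M4=-505/542, M5=0
seg 0: a=4, c=M0/2=0, d=(M1−M0)/(6·2)=101/271, b=Δ0−h0·(2M0+M1)/6=-1488/271
seg 1: a=-4, c=M1/2=606/271, d=(M2−M1)/(6·3)=-3271/7317, b=Δ1−h1·(2M1+M2)/6=-276/271
seg 2: a=1, c=M2/2=-1453/813, d=(M3−M2)/(6·3)=2737/7317, b=Δ2−h2·(2M2+M3)/6=89/271
seg 3: a=-4, c=M3/2=428/271, d=(M4−M3)/(6·2)=-739/2168, b=Δ3−h3·(2M3+M4)/6=-80/271
seg 4: a=-1, c=M4/2=-505/1084, d=(M5−M4)/(6·3)=505/9756, b=Δ4−h4·(2M4+M5)/6=1047/542
t_q=9 → seg 3, τ=1; S=-4+-80/271·τ+428/271·τ²+-739/2168·τ³=-6627/2168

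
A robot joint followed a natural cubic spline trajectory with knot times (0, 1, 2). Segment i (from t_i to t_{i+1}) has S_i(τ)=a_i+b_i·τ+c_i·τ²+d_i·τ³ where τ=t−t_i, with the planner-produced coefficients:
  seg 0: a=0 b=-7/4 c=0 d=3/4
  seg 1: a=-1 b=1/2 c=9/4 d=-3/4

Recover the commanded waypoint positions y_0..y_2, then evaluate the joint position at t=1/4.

y_0 = S_0(0) = a_0 = 0
y_1 = S_1(0) = a_1 = -1
y_2 = S_1(1) = 1
t_q=1/4 is in segment 0 (τ=1/4); S_0(τ)=-109/256

y_0=0 y_1=-1 y_2=1
S(1/4) = -109/256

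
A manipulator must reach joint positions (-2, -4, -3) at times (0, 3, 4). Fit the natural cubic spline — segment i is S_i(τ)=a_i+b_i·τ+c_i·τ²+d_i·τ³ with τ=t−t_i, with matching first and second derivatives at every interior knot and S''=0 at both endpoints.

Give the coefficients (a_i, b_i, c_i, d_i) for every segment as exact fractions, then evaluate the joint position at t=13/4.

  seg 0: a=-2 b=-31/24 c=0 d=5/72
  seg 1: a=-4 b=7/12 c=5/8 d=-5/24
S(13/4) = -1955/512

Δ: Δ0=-2/3, Δ1=1
row 1: diag=8, rhs=10; c'=1/8, d'=5/4
back: M1=5/4
M: M0=0, M1=5/4, M2=0
seg 0: a=-2, c=M0/2=0, d=(M1−M0)/(6·3)=5/72, b=Δ0−h0·(2M0+M1)/6=-31/24
seg 1: a=-4, c=M1/2=5/8, d=(M2−M1)/(6·1)=-5/24, b=Δ1−h1·(2M1+M2)/6=7/12
t_q=13/4 → seg 1, τ=1/4; S=-4+7/12·τ+5/8·τ²+-5/24·τ³=-1955/512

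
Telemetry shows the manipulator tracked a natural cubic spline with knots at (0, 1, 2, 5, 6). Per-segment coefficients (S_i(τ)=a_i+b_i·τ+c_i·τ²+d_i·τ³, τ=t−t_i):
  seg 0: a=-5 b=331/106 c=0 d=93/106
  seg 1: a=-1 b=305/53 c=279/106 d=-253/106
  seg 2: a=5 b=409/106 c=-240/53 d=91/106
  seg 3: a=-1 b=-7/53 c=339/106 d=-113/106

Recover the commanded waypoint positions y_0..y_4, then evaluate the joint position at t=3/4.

y_0 = S_0(0) = a_0 = -5
y_1 = S_1(0) = a_1 = -1
y_2 = S_2(0) = a_2 = 5
y_3 = S_3(0) = a_3 = -1
y_4 = S_3(1) = 1
t_q=3/4 is in segment 0 (τ=3/4); S_0(τ)=-15521/6784

y_0=-5 y_1=-1 y_2=5 y_3=-1 y_4=1
S(3/4) = -15521/6784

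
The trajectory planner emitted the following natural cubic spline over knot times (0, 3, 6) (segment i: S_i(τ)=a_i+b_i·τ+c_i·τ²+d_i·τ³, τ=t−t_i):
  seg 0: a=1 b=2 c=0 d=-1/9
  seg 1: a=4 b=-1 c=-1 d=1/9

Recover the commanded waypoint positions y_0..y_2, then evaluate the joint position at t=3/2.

y_0=1 y_1=4 y_2=-5
S(3/2) = 29/8

y_0 = S_0(0) = a_0 = 1
y_1 = S_1(0) = a_1 = 4
y_2 = S_1(3) = -5
t_q=3/2 is in segment 0 (τ=3/2); S_0(τ)=29/8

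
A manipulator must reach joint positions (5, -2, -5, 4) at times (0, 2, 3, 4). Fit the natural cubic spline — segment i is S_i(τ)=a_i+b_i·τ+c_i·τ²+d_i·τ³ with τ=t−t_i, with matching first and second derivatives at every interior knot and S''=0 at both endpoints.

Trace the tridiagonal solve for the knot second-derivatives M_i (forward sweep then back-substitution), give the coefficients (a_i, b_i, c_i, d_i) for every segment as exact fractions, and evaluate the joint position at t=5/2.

Δ: Δ0=-7/2, Δ1=-3, Δ2=9
row 1: diag=6, rhs=3; c'=1/6, d'=1/2
row 2: denom=4−1·1/6=23/6; d'=(72−1·1/2)/(23/6)=429/23
back: M2=429/23
back: M1=1/2−1/6·429/23=-60/23
M: M0=0, M1=-60/23, M2=429/23, M3=0
seg 0: a=5, c=M0/2=0, d=(M1−M0)/(6·2)=-5/23, b=Δ0−h0·(2M0+M1)/6=-121/46
seg 1: a=-2, c=M1/2=-30/23, d=(M2−M1)/(6·1)=163/46, b=Δ1−h1·(2M1+M2)/6=-241/46
seg 2: a=-5, c=M2/2=429/46, d=(M3−M2)/(6·1)=-143/46, b=Δ2−h2·(2M2+M3)/6=64/23
t_q=5/2 → seg 1, τ=1/2; S=-2+-241/46·τ+-30/23·τ²+163/46·τ³=-1657/368

  seg 0: a=5 b=-121/46 c=0 d=-5/23
  seg 1: a=-2 b=-241/46 c=-30/23 d=163/46
  seg 2: a=-5 b=64/23 c=429/46 d=-143/46
S(5/2) = -1657/368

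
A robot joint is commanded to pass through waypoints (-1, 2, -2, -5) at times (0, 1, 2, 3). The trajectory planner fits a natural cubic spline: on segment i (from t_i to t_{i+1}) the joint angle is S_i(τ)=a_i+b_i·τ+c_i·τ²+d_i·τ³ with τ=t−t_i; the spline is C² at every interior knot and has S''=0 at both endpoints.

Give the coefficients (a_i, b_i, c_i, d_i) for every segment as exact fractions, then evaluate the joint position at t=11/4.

Δ: Δ0=3, Δ1=-4, Δ2=-3
row 1: diag=4, rhs=-42; c'=1/4, d'=-21/2
row 2: denom=4−1·1/4=15/4; d'=(6−1·-21/2)/(15/4)=22/5
back: M2=22/5
back: M1=-21/2−1/4·22/5=-58/5
M: M0=0, M1=-58/5, M2=22/5, M3=0
seg 0: a=-1, c=M0/2=0, d=(M1−M0)/(6·1)=-29/15, b=Δ0−h0·(2M0+M1)/6=74/15
seg 1: a=2, c=M1/2=-29/5, d=(M2−M1)/(6·1)=8/3, b=Δ1−h1·(2M1+M2)/6=-13/15
seg 2: a=-2, c=M2/2=11/5, d=(M3−M2)/(6·1)=-11/15, b=Δ2−h2·(2M2+M3)/6=-67/15
t_q=11/4 → seg 2, τ=3/4; S=-2+-67/15·τ+11/5·τ²+-11/15·τ³=-283/64

  seg 0: a=-1 b=74/15 c=0 d=-29/15
  seg 1: a=2 b=-13/15 c=-29/5 d=8/3
  seg 2: a=-2 b=-67/15 c=11/5 d=-11/15
S(11/4) = -283/64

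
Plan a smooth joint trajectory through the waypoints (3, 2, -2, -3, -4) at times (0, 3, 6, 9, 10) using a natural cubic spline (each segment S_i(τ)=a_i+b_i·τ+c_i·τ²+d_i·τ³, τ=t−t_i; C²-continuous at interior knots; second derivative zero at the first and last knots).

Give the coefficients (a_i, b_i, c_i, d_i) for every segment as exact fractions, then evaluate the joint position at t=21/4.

  seg 0: a=3 b=1/36 c=0 d=-13/324
  seg 1: a=2 b=-19/18 c=-13/36 d=29/324
  seg 2: a=-2 b=-29/36 c=4/9 d=-31/324
  seg 3: a=-3 b=-13/18 c=-5/12 d=5/36
S(21/4) = -303/256

Δ: Δ0=-1/3, Δ1=-4/3, Δ2=-1/3, Δ3=-1
row 1: diag=12, rhs=-6; c'=1/4, d'=-1/2
row 2: denom=12−3·1/4=45/4; d'=(6−3·-1/2)/(45/4)=2/3
row 3: denom=8−3·4/15=36/5; d'=(-4−3·2/3)/(36/5)=-5/6
back: M3=-5/6
back: M2=2/3−4/15·-5/6=8/9
back: M1=-1/2−1/4·8/9=-13/18
M: M0=0, M1=-13/18, M2=8/9, M3=-5/6, M4=0
seg 0: a=3, c=M0/2=0, d=(M1−M0)/(6·3)=-13/324, b=Δ0−h0·(2M0+M1)/6=1/36
seg 1: a=2, c=M1/2=-13/36, d=(M2−M1)/(6·3)=29/324, b=Δ1−h1·(2M1+M2)/6=-19/18
seg 2: a=-2, c=M2/2=4/9, d=(M3−M2)/(6·3)=-31/324, b=Δ2−h2·(2M2+M3)/6=-29/36
seg 3: a=-3, c=M3/2=-5/12, d=(M4−M3)/(6·1)=5/36, b=Δ3−h3·(2M3+M4)/6=-13/18
t_q=21/4 → seg 1, τ=9/4; S=2+-19/18·τ+-13/36·τ²+29/324·τ³=-303/256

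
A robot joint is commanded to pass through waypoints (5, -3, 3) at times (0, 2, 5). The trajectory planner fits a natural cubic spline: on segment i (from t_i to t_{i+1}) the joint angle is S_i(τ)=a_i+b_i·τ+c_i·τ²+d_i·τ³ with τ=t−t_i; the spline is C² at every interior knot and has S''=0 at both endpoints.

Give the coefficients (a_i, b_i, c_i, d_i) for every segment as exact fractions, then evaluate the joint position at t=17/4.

Δ: Δ0=-4, Δ1=2
row 1: diag=10, rhs=36; c'=3/10, d'=18/5
back: M1=18/5
M: M0=0, M1=18/5, M2=0
seg 0: a=5, c=M0/2=0, d=(M1−M0)/(6·2)=3/10, b=Δ0−h0·(2M0+M1)/6=-26/5
seg 1: a=-3, c=M1/2=9/5, d=(M2−M1)/(6·3)=-1/5, b=Δ1−h1·(2M1+M2)/6=-8/5
t_q=17/4 → seg 1, τ=9/4; S=-3+-8/5·τ+9/5·τ²+-1/5·τ³=15/64

  seg 0: a=5 b=-26/5 c=0 d=3/10
  seg 1: a=-3 b=-8/5 c=9/5 d=-1/5
S(17/4) = 15/64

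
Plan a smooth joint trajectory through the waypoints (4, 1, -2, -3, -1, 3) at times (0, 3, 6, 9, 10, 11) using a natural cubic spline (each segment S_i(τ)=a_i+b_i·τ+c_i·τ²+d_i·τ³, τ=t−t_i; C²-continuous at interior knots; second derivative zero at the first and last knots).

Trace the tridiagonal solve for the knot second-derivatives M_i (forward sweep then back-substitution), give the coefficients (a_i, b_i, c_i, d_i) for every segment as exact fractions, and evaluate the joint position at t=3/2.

  seg 0: a=4 b=-1255/1251 c=0 d=4/11259
  seg 1: a=1 b=-1243/1251 c=4/1251 d=-20/11259
  seg 2: a=-2 b=-1279/1251 c=-16/1251 d=910/11259
  seg 3: a=-3 b=1355/1251 c=298/417 d=253/1251
  seg 4: a=-1 b=3902/1251 c=551/417 d=-551/1251
S(3/2) = 347/139

Δ: Δ0=-1, Δ1=-1, Δ2=-1/3, Δ3=2, Δ4=4
row 1: diag=12, rhs=0; c'=1/4, d'=0
row 2: denom=12−3·1/4=45/4; d'=(4−3·0)/(45/4)=16/45
row 3: denom=8−3·4/15=36/5; d'=(14−3·16/45)/(36/5)=97/54
row 4: denom=4−1·5/36=139/36; d'=(12−1·97/54)/(139/36)=1102/417
back: M4=1102/417
back: M3=97/54−5/36·1102/417=596/417
back: M2=16/45−4/15·596/417=-32/1251
back: M1=0−1/4·-32/1251=8/1251
M: M0=0, M1=8/1251, M2=-32/1251, M3=596/417, M4=1102/417, M5=0
seg 0: a=4, c=M0/2=0, d=(M1−M0)/(6·3)=4/11259, b=Δ0−h0·(2M0+M1)/6=-1255/1251
seg 1: a=1, c=M1/2=4/1251, d=(M2−M1)/(6·3)=-20/11259, b=Δ1−h1·(2M1+M2)/6=-1243/1251
seg 2: a=-2, c=M2/2=-16/1251, d=(M3−M2)/(6·3)=910/11259, b=Δ2−h2·(2M2+M3)/6=-1279/1251
seg 3: a=-3, c=M3/2=298/417, d=(M4−M3)/(6·1)=253/1251, b=Δ3−h3·(2M3+M4)/6=1355/1251
seg 4: a=-1, c=M4/2=551/417, d=(M5−M4)/(6·1)=-551/1251, b=Δ4−h4·(2M4+M5)/6=3902/1251
t_q=3/2 → seg 0, τ=3/2; S=4+-1255/1251·τ+0·τ²+4/11259·τ³=347/139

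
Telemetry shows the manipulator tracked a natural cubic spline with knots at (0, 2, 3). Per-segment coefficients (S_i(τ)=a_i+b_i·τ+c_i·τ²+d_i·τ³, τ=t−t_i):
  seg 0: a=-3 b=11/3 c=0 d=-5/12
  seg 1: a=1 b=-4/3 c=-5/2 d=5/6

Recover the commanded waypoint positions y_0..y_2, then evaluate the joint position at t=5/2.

y_0 = S_0(0) = a_0 = -3
y_1 = S_1(0) = a_1 = 1
y_2 = S_1(1) = -2
t_q=5/2 is in segment 1 (τ=1/2); S_1(τ)=-3/16

y_0=-3 y_1=1 y_2=-2
S(5/2) = -3/16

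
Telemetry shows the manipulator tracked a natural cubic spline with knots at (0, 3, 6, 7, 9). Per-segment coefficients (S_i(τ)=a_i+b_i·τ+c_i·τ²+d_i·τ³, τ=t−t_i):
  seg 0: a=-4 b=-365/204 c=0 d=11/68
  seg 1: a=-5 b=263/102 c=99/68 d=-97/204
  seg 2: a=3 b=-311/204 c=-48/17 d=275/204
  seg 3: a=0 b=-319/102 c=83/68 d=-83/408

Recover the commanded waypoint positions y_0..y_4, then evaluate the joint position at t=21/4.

y_0=-4 y_1=-5 y_2=3 y_3=0 y_4=-3
S(21/4) = 11993/4352

y_0 = S_0(0) = a_0 = -4
y_1 = S_1(0) = a_1 = -5
y_2 = S_2(0) = a_2 = 3
y_3 = S_3(0) = a_3 = 0
y_4 = S_3(2) = -3
t_q=21/4 is in segment 1 (τ=9/4); S_1(τ)=11993/4352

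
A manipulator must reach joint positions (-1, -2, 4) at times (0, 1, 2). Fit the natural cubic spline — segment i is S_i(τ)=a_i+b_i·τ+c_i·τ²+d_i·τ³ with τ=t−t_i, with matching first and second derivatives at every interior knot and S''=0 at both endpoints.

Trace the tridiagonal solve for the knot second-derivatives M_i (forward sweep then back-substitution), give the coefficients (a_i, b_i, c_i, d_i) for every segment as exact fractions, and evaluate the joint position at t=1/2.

  seg 0: a=-1 b=-11/4 c=0 d=7/4
  seg 1: a=-2 b=5/2 c=21/4 d=-7/4
S(1/2) = -69/32

Δ: Δ0=-1, Δ1=6
row 1: diag=4, rhs=42; c'=1/4, d'=21/2
back: M1=21/2
M: M0=0, M1=21/2, M2=0
seg 0: a=-1, c=M0/2=0, d=(M1−M0)/(6·1)=7/4, b=Δ0−h0·(2M0+M1)/6=-11/4
seg 1: a=-2, c=M1/2=21/4, d=(M2−M1)/(6·1)=-7/4, b=Δ1−h1·(2M1+M2)/6=5/2
t_q=1/2 → seg 0, τ=1/2; S=-1+-11/4·τ+0·τ²+7/4·τ³=-69/32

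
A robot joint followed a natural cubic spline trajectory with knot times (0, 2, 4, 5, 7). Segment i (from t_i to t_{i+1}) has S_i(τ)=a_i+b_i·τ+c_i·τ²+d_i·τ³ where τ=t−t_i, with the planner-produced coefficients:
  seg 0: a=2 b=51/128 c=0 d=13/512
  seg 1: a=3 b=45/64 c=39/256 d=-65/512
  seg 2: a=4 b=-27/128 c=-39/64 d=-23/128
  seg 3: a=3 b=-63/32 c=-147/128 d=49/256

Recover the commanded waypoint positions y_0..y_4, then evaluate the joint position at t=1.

y_0=2 y_1=3 y_2=4 y_3=3 y_4=-4
S(1) = 1241/512

y_0 = S_0(0) = a_0 = 2
y_1 = S_1(0) = a_1 = 3
y_2 = S_2(0) = a_2 = 4
y_3 = S_3(0) = a_3 = 3
y_4 = S_3(2) = -4
t_q=1 is in segment 0 (τ=1); S_0(τ)=1241/512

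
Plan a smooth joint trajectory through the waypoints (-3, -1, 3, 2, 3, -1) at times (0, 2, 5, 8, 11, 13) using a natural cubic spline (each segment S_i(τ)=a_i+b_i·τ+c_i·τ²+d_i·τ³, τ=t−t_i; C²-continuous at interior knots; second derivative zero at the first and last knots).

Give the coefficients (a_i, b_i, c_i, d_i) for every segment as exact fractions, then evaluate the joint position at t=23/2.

  seg 0: a=-3 b=3079/3807 c=0 d=182/3807
  seg 1: a=-1 b=5263/3807 c=364/1269 d=-3463/34263
  seg 2: a=3 b=1426/3807 c=-2371/3807 d=94/729
  seg 3: a=2 b=454/3807 c=2047/3807 d=-5326/34263
  seg 4: a=3 b=-3242/3807 c=-1093/1269 d=1093/7614
S(23/2) = 48259/20304

Δ: Δ0=1, Δ1=4/3, Δ2=-1/3, Δ3=1/3, Δ4=-2
row 1: diag=10, rhs=2; c'=3/10, d'=1/5
row 2: denom=12−3·3/10=111/10; d'=(-10−3·1/5)/(111/10)=-106/111
row 3: denom=12−3·10/37=414/37; d'=(4−3·-106/111)/(414/37)=127/207
row 4: denom=10−3·37/138=423/46; d'=(-14−3·127/207)/(423/46)=-2186/1269
back: M4=-2186/1269
back: M3=127/207−37/138·-2186/1269=4094/3807
back: M2=-106/111−10/37·4094/3807=-4742/3807
back: M1=1/5−3/10·-4742/3807=728/1269
M: M0=0, M1=728/1269, M2=-4742/3807, M3=4094/3807, M4=-2186/1269, M5=0
seg 0: a=-3, c=M0/2=0, d=(M1−M0)/(6·2)=182/3807, b=Δ0−h0·(2M0+M1)/6=3079/3807
seg 1: a=-1, c=M1/2=364/1269, d=(M2−M1)/(6·3)=-3463/34263, b=Δ1−h1·(2M1+M2)/6=5263/3807
seg 2: a=3, c=M2/2=-2371/3807, d=(M3−M2)/(6·3)=94/729, b=Δ2−h2·(2M2+M3)/6=1426/3807
seg 3: a=2, c=M3/2=2047/3807, d=(M4−M3)/(6·3)=-5326/34263, b=Δ3−h3·(2M3+M4)/6=454/3807
seg 4: a=3, c=M4/2=-1093/1269, d=(M5−M4)/(6·2)=1093/7614, b=Δ4−h4·(2M4+M5)/6=-3242/3807
t_q=23/2 → seg 4, τ=1/2; S=3+-3242/3807·τ+-1093/1269·τ²+1093/7614·τ³=48259/20304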